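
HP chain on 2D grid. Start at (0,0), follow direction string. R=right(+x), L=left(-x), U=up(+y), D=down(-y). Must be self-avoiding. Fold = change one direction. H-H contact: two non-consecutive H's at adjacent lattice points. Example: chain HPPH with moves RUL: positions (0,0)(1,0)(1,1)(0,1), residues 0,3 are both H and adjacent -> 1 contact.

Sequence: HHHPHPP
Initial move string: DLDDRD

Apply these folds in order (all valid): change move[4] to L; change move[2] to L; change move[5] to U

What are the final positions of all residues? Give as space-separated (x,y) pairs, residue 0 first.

Initial moves: DLDDRD
Fold: move[4]->L => DLDDLD (positions: [(0, 0), (0, -1), (-1, -1), (-1, -2), (-1, -3), (-2, -3), (-2, -4)])
Fold: move[2]->L => DLLDLD (positions: [(0, 0), (0, -1), (-1, -1), (-2, -1), (-2, -2), (-3, -2), (-3, -3)])
Fold: move[5]->U => DLLDLU (positions: [(0, 0), (0, -1), (-1, -1), (-2, -1), (-2, -2), (-3, -2), (-3, -1)])

Answer: (0,0) (0,-1) (-1,-1) (-2,-1) (-2,-2) (-3,-2) (-3,-1)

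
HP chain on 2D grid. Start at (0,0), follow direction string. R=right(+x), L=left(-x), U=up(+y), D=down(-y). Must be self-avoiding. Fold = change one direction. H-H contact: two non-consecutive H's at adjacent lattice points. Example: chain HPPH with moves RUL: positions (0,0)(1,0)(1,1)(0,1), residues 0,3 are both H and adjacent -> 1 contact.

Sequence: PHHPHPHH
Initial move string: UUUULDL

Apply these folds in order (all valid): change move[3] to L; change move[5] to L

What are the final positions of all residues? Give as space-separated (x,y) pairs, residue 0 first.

Answer: (0,0) (0,1) (0,2) (0,3) (-1,3) (-2,3) (-3,3) (-4,3)

Derivation:
Initial moves: UUUULDL
Fold: move[3]->L => UUULLDL (positions: [(0, 0), (0, 1), (0, 2), (0, 3), (-1, 3), (-2, 3), (-2, 2), (-3, 2)])
Fold: move[5]->L => UUULLLL (positions: [(0, 0), (0, 1), (0, 2), (0, 3), (-1, 3), (-2, 3), (-3, 3), (-4, 3)])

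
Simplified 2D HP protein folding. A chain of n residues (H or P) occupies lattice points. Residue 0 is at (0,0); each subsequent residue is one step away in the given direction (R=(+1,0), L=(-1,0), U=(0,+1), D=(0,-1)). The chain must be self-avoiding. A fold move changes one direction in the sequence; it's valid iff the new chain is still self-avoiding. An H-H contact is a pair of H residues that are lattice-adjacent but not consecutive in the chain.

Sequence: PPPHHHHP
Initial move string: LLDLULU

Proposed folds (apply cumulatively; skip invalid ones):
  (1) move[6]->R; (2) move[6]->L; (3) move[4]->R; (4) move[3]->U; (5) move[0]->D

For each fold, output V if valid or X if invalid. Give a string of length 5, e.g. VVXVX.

Initial: LLDLULU -> [(0, 0), (-1, 0), (-2, 0), (-2, -1), (-3, -1), (-3, 0), (-4, 0), (-4, 1)]
Fold 1: move[6]->R => LLDLULR INVALID (collision), skipped
Fold 2: move[6]->L => LLDLULL VALID
Fold 3: move[4]->R => LLDLRLL INVALID (collision), skipped
Fold 4: move[3]->U => LLDUULL INVALID (collision), skipped
Fold 5: move[0]->D => DLDLULL VALID

Answer: XVXXV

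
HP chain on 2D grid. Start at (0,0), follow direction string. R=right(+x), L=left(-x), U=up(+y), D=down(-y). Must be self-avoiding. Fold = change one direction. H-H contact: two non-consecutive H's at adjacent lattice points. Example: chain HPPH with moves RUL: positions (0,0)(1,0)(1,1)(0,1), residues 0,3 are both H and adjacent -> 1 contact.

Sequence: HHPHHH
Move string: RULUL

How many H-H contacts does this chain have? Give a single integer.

Answer: 1

Derivation:
Positions: [(0, 0), (1, 0), (1, 1), (0, 1), (0, 2), (-1, 2)]
H-H contact: residue 0 @(0,0) - residue 3 @(0, 1)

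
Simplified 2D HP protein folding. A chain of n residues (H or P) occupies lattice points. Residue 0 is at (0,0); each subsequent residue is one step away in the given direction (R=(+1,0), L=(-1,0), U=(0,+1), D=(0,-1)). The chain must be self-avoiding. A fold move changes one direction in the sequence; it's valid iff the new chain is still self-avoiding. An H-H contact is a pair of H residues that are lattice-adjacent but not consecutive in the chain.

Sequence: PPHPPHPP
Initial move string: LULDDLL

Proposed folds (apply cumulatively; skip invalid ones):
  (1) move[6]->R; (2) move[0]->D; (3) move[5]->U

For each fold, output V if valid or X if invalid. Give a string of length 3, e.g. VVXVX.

Answer: XXX

Derivation:
Initial: LULDDLL -> [(0, 0), (-1, 0), (-1, 1), (-2, 1), (-2, 0), (-2, -1), (-3, -1), (-4, -1)]
Fold 1: move[6]->R => LULDDLR INVALID (collision), skipped
Fold 2: move[0]->D => DULDDLL INVALID (collision), skipped
Fold 3: move[5]->U => LULDDUL INVALID (collision), skipped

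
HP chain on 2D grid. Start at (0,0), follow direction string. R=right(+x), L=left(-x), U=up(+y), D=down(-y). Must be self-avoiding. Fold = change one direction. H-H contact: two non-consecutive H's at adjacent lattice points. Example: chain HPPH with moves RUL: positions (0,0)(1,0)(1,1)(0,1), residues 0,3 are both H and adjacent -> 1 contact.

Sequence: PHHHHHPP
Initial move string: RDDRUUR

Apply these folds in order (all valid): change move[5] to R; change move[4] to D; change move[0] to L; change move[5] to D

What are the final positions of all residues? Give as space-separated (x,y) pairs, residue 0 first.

Answer: (0,0) (-1,0) (-1,-1) (-1,-2) (0,-2) (0,-3) (0,-4) (1,-4)

Derivation:
Initial moves: RDDRUUR
Fold: move[5]->R => RDDRURR (positions: [(0, 0), (1, 0), (1, -1), (1, -2), (2, -2), (2, -1), (3, -1), (4, -1)])
Fold: move[4]->D => RDDRDRR (positions: [(0, 0), (1, 0), (1, -1), (1, -2), (2, -2), (2, -3), (3, -3), (4, -3)])
Fold: move[0]->L => LDDRDRR (positions: [(0, 0), (-1, 0), (-1, -1), (-1, -2), (0, -2), (0, -3), (1, -3), (2, -3)])
Fold: move[5]->D => LDDRDDR (positions: [(0, 0), (-1, 0), (-1, -1), (-1, -2), (0, -2), (0, -3), (0, -4), (1, -4)])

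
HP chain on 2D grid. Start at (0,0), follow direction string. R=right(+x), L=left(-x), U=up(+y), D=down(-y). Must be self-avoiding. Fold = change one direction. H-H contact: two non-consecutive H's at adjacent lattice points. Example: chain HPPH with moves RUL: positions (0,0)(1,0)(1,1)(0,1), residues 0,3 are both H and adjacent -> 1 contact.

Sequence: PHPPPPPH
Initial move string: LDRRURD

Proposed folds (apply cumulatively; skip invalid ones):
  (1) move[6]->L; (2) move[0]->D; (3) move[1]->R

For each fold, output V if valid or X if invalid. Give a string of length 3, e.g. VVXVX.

Initial: LDRRURD -> [(0, 0), (-1, 0), (-1, -1), (0, -1), (1, -1), (1, 0), (2, 0), (2, -1)]
Fold 1: move[6]->L => LDRRURL INVALID (collision), skipped
Fold 2: move[0]->D => DDRRURD VALID
Fold 3: move[1]->R => DRRRURD VALID

Answer: XVV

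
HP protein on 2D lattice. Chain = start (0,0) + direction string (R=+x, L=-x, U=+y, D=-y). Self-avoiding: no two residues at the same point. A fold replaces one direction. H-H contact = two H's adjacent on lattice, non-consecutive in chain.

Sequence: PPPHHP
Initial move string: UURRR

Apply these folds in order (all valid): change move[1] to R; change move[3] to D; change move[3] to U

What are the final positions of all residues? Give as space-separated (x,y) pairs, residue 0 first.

Answer: (0,0) (0,1) (1,1) (2,1) (2,2) (3,2)

Derivation:
Initial moves: UURRR
Fold: move[1]->R => URRRR (positions: [(0, 0), (0, 1), (1, 1), (2, 1), (3, 1), (4, 1)])
Fold: move[3]->D => URRDR (positions: [(0, 0), (0, 1), (1, 1), (2, 1), (2, 0), (3, 0)])
Fold: move[3]->U => URRUR (positions: [(0, 0), (0, 1), (1, 1), (2, 1), (2, 2), (3, 2)])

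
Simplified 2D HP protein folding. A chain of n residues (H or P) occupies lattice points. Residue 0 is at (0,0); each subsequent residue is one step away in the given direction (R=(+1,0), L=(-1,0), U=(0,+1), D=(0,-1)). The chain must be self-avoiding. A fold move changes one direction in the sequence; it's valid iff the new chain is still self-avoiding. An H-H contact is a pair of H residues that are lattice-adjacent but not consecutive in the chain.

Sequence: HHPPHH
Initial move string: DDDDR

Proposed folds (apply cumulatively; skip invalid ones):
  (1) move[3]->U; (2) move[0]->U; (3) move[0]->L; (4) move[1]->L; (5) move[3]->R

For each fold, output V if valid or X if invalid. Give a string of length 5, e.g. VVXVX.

Answer: XXVVV

Derivation:
Initial: DDDDR -> [(0, 0), (0, -1), (0, -2), (0, -3), (0, -4), (1, -4)]
Fold 1: move[3]->U => DDDUR INVALID (collision), skipped
Fold 2: move[0]->U => UDDDR INVALID (collision), skipped
Fold 3: move[0]->L => LDDDR VALID
Fold 4: move[1]->L => LLDDR VALID
Fold 5: move[3]->R => LLDRR VALID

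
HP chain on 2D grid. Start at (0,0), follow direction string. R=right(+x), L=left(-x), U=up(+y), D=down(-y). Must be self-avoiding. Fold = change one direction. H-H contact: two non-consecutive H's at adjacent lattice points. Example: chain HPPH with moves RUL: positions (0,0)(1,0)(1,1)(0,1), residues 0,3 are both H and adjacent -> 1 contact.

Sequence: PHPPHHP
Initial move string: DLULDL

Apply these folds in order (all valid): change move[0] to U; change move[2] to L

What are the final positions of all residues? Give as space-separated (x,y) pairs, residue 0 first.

Initial moves: DLULDL
Fold: move[0]->U => ULULDL (positions: [(0, 0), (0, 1), (-1, 1), (-1, 2), (-2, 2), (-2, 1), (-3, 1)])
Fold: move[2]->L => ULLLDL (positions: [(0, 0), (0, 1), (-1, 1), (-2, 1), (-3, 1), (-3, 0), (-4, 0)])

Answer: (0,0) (0,1) (-1,1) (-2,1) (-3,1) (-3,0) (-4,0)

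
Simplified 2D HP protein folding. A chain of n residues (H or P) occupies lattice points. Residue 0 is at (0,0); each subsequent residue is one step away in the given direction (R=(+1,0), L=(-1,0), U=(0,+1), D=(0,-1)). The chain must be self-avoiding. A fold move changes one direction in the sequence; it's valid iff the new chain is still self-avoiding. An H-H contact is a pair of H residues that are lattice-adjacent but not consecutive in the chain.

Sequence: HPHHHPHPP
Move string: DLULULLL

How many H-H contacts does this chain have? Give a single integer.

Answer: 1

Derivation:
Positions: [(0, 0), (0, -1), (-1, -1), (-1, 0), (-2, 0), (-2, 1), (-3, 1), (-4, 1), (-5, 1)]
H-H contact: residue 0 @(0,0) - residue 3 @(-1, 0)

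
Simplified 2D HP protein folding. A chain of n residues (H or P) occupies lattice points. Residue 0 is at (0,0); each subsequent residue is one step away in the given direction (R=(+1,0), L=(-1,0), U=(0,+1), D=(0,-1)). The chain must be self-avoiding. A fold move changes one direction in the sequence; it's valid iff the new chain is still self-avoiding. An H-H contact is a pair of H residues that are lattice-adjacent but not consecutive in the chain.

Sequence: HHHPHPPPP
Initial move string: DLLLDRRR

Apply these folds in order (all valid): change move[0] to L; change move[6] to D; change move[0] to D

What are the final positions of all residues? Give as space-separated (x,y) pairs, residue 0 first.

Initial moves: DLLLDRRR
Fold: move[0]->L => LLLLDRRR (positions: [(0, 0), (-1, 0), (-2, 0), (-3, 0), (-4, 0), (-4, -1), (-3, -1), (-2, -1), (-1, -1)])
Fold: move[6]->D => LLLLDRDR (positions: [(0, 0), (-1, 0), (-2, 0), (-3, 0), (-4, 0), (-4, -1), (-3, -1), (-3, -2), (-2, -2)])
Fold: move[0]->D => DLLLDRDR (positions: [(0, 0), (0, -1), (-1, -1), (-2, -1), (-3, -1), (-3, -2), (-2, -2), (-2, -3), (-1, -3)])

Answer: (0,0) (0,-1) (-1,-1) (-2,-1) (-3,-1) (-3,-2) (-2,-2) (-2,-3) (-1,-3)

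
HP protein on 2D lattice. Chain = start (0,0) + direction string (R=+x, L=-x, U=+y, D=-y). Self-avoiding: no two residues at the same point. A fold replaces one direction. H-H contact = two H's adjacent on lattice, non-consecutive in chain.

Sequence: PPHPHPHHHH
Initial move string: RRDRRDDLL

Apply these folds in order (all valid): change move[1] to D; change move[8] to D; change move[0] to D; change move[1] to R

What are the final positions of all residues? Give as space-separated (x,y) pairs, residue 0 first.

Initial moves: RRDRRDDLL
Fold: move[1]->D => RDDRRDDLL (positions: [(0, 0), (1, 0), (1, -1), (1, -2), (2, -2), (3, -2), (3, -3), (3, -4), (2, -4), (1, -4)])
Fold: move[8]->D => RDDRRDDLD (positions: [(0, 0), (1, 0), (1, -1), (1, -2), (2, -2), (3, -2), (3, -3), (3, -4), (2, -4), (2, -5)])
Fold: move[0]->D => DDDRRDDLD (positions: [(0, 0), (0, -1), (0, -2), (0, -3), (1, -3), (2, -3), (2, -4), (2, -5), (1, -5), (1, -6)])
Fold: move[1]->R => DRDRRDDLD (positions: [(0, 0), (0, -1), (1, -1), (1, -2), (2, -2), (3, -2), (3, -3), (3, -4), (2, -4), (2, -5)])

Answer: (0,0) (0,-1) (1,-1) (1,-2) (2,-2) (3,-2) (3,-3) (3,-4) (2,-4) (2,-5)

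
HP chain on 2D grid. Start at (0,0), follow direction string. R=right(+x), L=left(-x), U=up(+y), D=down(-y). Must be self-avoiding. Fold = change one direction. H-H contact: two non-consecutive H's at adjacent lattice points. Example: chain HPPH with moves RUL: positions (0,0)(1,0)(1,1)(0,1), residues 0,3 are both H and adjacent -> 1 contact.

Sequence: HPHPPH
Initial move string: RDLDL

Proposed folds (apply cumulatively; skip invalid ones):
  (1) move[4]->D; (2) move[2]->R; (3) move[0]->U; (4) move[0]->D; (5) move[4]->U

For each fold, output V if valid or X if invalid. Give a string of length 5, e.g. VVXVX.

Initial: RDLDL -> [(0, 0), (1, 0), (1, -1), (0, -1), (0, -2), (-1, -2)]
Fold 1: move[4]->D => RDLDD VALID
Fold 2: move[2]->R => RDRDD VALID
Fold 3: move[0]->U => UDRDD INVALID (collision), skipped
Fold 4: move[0]->D => DDRDD VALID
Fold 5: move[4]->U => DDRDU INVALID (collision), skipped

Answer: VVXVX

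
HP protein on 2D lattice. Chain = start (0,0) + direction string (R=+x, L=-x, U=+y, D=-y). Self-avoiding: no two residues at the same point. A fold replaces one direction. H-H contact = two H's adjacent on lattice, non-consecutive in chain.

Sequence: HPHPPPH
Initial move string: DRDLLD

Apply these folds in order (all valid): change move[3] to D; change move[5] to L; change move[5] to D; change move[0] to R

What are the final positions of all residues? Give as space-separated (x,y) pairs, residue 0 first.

Initial moves: DRDLLD
Fold: move[3]->D => DRDDLD (positions: [(0, 0), (0, -1), (1, -1), (1, -2), (1, -3), (0, -3), (0, -4)])
Fold: move[5]->L => DRDDLL (positions: [(0, 0), (0, -1), (1, -1), (1, -2), (1, -3), (0, -3), (-1, -3)])
Fold: move[5]->D => DRDDLD (positions: [(0, 0), (0, -1), (1, -1), (1, -2), (1, -3), (0, -3), (0, -4)])
Fold: move[0]->R => RRDDLD (positions: [(0, 0), (1, 0), (2, 0), (2, -1), (2, -2), (1, -2), (1, -3)])

Answer: (0,0) (1,0) (2,0) (2,-1) (2,-2) (1,-2) (1,-3)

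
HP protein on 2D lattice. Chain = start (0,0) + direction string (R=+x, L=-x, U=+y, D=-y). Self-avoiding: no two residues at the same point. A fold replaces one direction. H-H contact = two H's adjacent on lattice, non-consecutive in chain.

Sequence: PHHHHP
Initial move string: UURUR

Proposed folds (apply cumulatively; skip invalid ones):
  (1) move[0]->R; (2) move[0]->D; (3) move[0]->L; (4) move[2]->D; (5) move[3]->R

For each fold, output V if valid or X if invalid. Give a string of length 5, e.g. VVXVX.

Answer: VXVXV

Derivation:
Initial: UURUR -> [(0, 0), (0, 1), (0, 2), (1, 2), (1, 3), (2, 3)]
Fold 1: move[0]->R => RURUR VALID
Fold 2: move[0]->D => DURUR INVALID (collision), skipped
Fold 3: move[0]->L => LURUR VALID
Fold 4: move[2]->D => LUDUR INVALID (collision), skipped
Fold 5: move[3]->R => LURRR VALID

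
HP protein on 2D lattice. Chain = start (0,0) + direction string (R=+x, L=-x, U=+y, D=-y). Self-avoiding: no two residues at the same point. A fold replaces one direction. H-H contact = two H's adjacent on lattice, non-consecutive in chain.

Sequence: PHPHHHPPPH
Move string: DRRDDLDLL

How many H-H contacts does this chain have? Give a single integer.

Positions: [(0, 0), (0, -1), (1, -1), (2, -1), (2, -2), (2, -3), (1, -3), (1, -4), (0, -4), (-1, -4)]
No H-H contacts found.

Answer: 0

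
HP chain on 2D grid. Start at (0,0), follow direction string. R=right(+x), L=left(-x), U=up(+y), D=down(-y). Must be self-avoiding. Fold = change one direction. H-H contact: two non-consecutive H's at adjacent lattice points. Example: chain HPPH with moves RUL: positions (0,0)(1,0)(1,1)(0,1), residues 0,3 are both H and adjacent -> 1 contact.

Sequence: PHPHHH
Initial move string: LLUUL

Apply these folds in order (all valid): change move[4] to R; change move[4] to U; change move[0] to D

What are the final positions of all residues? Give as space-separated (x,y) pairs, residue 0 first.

Initial moves: LLUUL
Fold: move[4]->R => LLUUR (positions: [(0, 0), (-1, 0), (-2, 0), (-2, 1), (-2, 2), (-1, 2)])
Fold: move[4]->U => LLUUU (positions: [(0, 0), (-1, 0), (-2, 0), (-2, 1), (-2, 2), (-2, 3)])
Fold: move[0]->D => DLUUU (positions: [(0, 0), (0, -1), (-1, -1), (-1, 0), (-1, 1), (-1, 2)])

Answer: (0,0) (0,-1) (-1,-1) (-1,0) (-1,1) (-1,2)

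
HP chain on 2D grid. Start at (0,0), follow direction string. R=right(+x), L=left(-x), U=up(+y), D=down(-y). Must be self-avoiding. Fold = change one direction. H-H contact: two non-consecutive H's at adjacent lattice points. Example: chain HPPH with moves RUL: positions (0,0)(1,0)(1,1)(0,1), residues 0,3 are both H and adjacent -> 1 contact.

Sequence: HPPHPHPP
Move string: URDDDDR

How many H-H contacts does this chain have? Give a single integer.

Positions: [(0, 0), (0, 1), (1, 1), (1, 0), (1, -1), (1, -2), (1, -3), (2, -3)]
H-H contact: residue 0 @(0,0) - residue 3 @(1, 0)

Answer: 1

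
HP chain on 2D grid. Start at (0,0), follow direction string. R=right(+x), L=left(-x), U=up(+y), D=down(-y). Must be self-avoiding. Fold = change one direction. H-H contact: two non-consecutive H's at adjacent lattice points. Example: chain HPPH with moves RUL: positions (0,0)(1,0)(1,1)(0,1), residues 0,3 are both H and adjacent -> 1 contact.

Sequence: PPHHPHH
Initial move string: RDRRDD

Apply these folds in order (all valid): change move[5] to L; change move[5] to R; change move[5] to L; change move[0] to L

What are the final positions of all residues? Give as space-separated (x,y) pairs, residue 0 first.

Initial moves: RDRRDD
Fold: move[5]->L => RDRRDL (positions: [(0, 0), (1, 0), (1, -1), (2, -1), (3, -1), (3, -2), (2, -2)])
Fold: move[5]->R => RDRRDR (positions: [(0, 0), (1, 0), (1, -1), (2, -1), (3, -1), (3, -2), (4, -2)])
Fold: move[5]->L => RDRRDL (positions: [(0, 0), (1, 0), (1, -1), (2, -1), (3, -1), (3, -2), (2, -2)])
Fold: move[0]->L => LDRRDL (positions: [(0, 0), (-1, 0), (-1, -1), (0, -1), (1, -1), (1, -2), (0, -2)])

Answer: (0,0) (-1,0) (-1,-1) (0,-1) (1,-1) (1,-2) (0,-2)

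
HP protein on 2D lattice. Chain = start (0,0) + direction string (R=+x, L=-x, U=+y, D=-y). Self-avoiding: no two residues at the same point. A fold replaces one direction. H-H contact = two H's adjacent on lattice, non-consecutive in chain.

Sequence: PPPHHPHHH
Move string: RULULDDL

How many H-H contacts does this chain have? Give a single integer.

Positions: [(0, 0), (1, 0), (1, 1), (0, 1), (0, 2), (-1, 2), (-1, 1), (-1, 0), (-2, 0)]
H-H contact: residue 3 @(0,1) - residue 6 @(-1, 1)

Answer: 1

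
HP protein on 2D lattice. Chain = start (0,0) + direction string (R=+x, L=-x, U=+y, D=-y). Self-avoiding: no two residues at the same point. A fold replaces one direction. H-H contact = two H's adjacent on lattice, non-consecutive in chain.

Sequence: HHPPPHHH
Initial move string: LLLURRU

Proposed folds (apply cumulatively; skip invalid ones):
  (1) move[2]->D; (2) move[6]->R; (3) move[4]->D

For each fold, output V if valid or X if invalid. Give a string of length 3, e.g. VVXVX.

Answer: XVX

Derivation:
Initial: LLLURRU -> [(0, 0), (-1, 0), (-2, 0), (-3, 0), (-3, 1), (-2, 1), (-1, 1), (-1, 2)]
Fold 1: move[2]->D => LLDURRU INVALID (collision), skipped
Fold 2: move[6]->R => LLLURRR VALID
Fold 3: move[4]->D => LLLUDRR INVALID (collision), skipped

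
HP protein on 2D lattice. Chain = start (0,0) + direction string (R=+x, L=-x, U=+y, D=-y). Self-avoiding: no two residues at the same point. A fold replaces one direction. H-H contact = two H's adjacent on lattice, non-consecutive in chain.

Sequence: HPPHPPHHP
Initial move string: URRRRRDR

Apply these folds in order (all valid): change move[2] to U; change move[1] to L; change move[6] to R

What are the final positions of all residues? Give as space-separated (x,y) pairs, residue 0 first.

Initial moves: URRRRRDR
Fold: move[2]->U => URURRRDR (positions: [(0, 0), (0, 1), (1, 1), (1, 2), (2, 2), (3, 2), (4, 2), (4, 1), (5, 1)])
Fold: move[1]->L => ULURRRDR (positions: [(0, 0), (0, 1), (-1, 1), (-1, 2), (0, 2), (1, 2), (2, 2), (2, 1), (3, 1)])
Fold: move[6]->R => ULURRRRR (positions: [(0, 0), (0, 1), (-1, 1), (-1, 2), (0, 2), (1, 2), (2, 2), (3, 2), (4, 2)])

Answer: (0,0) (0,1) (-1,1) (-1,2) (0,2) (1,2) (2,2) (3,2) (4,2)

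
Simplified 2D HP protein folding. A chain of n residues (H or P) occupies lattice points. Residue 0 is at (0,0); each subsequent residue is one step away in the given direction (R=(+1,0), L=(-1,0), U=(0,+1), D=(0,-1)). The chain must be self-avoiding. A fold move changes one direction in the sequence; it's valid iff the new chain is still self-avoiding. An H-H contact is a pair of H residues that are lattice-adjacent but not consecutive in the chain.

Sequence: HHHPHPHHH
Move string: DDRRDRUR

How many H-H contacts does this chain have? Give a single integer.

Positions: [(0, 0), (0, -1), (0, -2), (1, -2), (2, -2), (2, -3), (3, -3), (3, -2), (4, -2)]
H-H contact: residue 4 @(2,-2) - residue 7 @(3, -2)

Answer: 1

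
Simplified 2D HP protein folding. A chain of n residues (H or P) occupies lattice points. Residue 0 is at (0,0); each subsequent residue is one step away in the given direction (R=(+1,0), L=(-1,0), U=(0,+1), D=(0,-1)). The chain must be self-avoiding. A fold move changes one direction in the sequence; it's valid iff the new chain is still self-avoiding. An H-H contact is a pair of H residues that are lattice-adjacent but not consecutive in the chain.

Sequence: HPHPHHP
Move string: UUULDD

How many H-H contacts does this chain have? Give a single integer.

Positions: [(0, 0), (0, 1), (0, 2), (0, 3), (-1, 3), (-1, 2), (-1, 1)]
H-H contact: residue 2 @(0,2) - residue 5 @(-1, 2)

Answer: 1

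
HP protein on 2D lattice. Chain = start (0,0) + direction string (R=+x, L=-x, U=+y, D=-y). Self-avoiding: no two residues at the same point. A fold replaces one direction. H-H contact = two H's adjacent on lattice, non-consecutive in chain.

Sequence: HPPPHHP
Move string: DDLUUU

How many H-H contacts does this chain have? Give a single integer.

Answer: 1

Derivation:
Positions: [(0, 0), (0, -1), (0, -2), (-1, -2), (-1, -1), (-1, 0), (-1, 1)]
H-H contact: residue 0 @(0,0) - residue 5 @(-1, 0)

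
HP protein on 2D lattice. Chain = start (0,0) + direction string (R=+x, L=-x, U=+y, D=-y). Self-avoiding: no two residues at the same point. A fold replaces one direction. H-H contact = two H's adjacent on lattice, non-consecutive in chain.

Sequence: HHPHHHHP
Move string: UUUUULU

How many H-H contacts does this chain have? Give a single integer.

Positions: [(0, 0), (0, 1), (0, 2), (0, 3), (0, 4), (0, 5), (-1, 5), (-1, 6)]
No H-H contacts found.

Answer: 0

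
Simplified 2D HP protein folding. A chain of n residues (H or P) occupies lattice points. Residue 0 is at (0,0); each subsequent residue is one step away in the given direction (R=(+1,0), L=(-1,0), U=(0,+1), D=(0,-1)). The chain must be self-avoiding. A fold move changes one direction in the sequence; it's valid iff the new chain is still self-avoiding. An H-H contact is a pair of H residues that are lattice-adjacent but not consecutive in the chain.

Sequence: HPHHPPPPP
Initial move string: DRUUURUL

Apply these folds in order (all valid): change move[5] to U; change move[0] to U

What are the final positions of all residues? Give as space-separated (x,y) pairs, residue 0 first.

Initial moves: DRUUURUL
Fold: move[5]->U => DRUUUUUL (positions: [(0, 0), (0, -1), (1, -1), (1, 0), (1, 1), (1, 2), (1, 3), (1, 4), (0, 4)])
Fold: move[0]->U => URUUUUUL (positions: [(0, 0), (0, 1), (1, 1), (1, 2), (1, 3), (1, 4), (1, 5), (1, 6), (0, 6)])

Answer: (0,0) (0,1) (1,1) (1,2) (1,3) (1,4) (1,5) (1,6) (0,6)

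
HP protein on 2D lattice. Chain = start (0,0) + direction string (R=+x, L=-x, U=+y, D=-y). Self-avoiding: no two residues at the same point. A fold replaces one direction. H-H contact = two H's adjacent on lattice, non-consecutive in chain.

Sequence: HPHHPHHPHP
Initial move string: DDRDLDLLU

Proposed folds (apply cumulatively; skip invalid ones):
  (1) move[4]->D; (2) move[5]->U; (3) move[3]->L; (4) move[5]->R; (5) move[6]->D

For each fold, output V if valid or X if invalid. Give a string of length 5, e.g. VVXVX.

Initial: DDRDLDLLU -> [(0, 0), (0, -1), (0, -2), (1, -2), (1, -3), (0, -3), (0, -4), (-1, -4), (-2, -4), (-2, -3)]
Fold 1: move[4]->D => DDRDDDLLU VALID
Fold 2: move[5]->U => DDRDDULLU INVALID (collision), skipped
Fold 3: move[3]->L => DDRLDDLLU INVALID (collision), skipped
Fold 4: move[5]->R => DDRDDRLLU INVALID (collision), skipped
Fold 5: move[6]->D => DDRDDDDLU VALID

Answer: VXXXV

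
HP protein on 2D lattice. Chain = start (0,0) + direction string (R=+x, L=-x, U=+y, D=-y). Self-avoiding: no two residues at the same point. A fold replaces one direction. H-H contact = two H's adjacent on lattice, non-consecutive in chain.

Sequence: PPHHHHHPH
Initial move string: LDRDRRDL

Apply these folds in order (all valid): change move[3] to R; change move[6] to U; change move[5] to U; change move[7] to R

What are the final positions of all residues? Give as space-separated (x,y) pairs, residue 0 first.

Initial moves: LDRDRRDL
Fold: move[3]->R => LDRRRRDL (positions: [(0, 0), (-1, 0), (-1, -1), (0, -1), (1, -1), (2, -1), (3, -1), (3, -2), (2, -2)])
Fold: move[6]->U => LDRRRRUL (positions: [(0, 0), (-1, 0), (-1, -1), (0, -1), (1, -1), (2, -1), (3, -1), (3, 0), (2, 0)])
Fold: move[5]->U => LDRRRUUL (positions: [(0, 0), (-1, 0), (-1, -1), (0, -1), (1, -1), (2, -1), (2, 0), (2, 1), (1, 1)])
Fold: move[7]->R => LDRRRUUR (positions: [(0, 0), (-1, 0), (-1, -1), (0, -1), (1, -1), (2, -1), (2, 0), (2, 1), (3, 1)])

Answer: (0,0) (-1,0) (-1,-1) (0,-1) (1,-1) (2,-1) (2,0) (2,1) (3,1)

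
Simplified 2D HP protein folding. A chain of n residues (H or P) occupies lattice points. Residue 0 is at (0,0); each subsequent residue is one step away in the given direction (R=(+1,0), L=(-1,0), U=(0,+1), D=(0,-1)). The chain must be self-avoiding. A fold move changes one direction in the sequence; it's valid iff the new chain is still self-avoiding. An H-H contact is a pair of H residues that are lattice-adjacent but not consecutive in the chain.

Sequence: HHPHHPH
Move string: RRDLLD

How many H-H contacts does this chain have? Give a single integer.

Answer: 1

Derivation:
Positions: [(0, 0), (1, 0), (2, 0), (2, -1), (1, -1), (0, -1), (0, -2)]
H-H contact: residue 1 @(1,0) - residue 4 @(1, -1)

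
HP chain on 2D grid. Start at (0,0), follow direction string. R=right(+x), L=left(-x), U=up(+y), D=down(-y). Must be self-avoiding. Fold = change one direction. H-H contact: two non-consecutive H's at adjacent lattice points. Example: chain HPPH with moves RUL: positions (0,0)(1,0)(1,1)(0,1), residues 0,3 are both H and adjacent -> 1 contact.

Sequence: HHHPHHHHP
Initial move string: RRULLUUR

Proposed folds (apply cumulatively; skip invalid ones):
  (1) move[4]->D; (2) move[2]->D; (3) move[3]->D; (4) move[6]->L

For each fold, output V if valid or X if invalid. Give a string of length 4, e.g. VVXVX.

Answer: XXXX

Derivation:
Initial: RRULLUUR -> [(0, 0), (1, 0), (2, 0), (2, 1), (1, 1), (0, 1), (0, 2), (0, 3), (1, 3)]
Fold 1: move[4]->D => RRULDUUR INVALID (collision), skipped
Fold 2: move[2]->D => RRDLLUUR INVALID (collision), skipped
Fold 3: move[3]->D => RRUDLUUR INVALID (collision), skipped
Fold 4: move[6]->L => RRULLULR INVALID (collision), skipped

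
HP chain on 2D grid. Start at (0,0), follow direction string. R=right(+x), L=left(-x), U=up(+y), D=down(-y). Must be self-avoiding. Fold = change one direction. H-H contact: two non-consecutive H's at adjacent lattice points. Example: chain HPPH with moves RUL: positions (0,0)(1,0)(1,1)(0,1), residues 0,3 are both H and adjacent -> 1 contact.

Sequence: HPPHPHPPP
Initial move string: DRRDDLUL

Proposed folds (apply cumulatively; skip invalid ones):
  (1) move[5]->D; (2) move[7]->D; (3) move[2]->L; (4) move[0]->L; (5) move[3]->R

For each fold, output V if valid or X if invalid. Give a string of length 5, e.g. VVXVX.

Answer: XXXXX

Derivation:
Initial: DRRDDLUL -> [(0, 0), (0, -1), (1, -1), (2, -1), (2, -2), (2, -3), (1, -3), (1, -2), (0, -2)]
Fold 1: move[5]->D => DRRDDDUL INVALID (collision), skipped
Fold 2: move[7]->D => DRRDDLUD INVALID (collision), skipped
Fold 3: move[2]->L => DRLDDLUL INVALID (collision), skipped
Fold 4: move[0]->L => LRRDDLUL INVALID (collision), skipped
Fold 5: move[3]->R => DRRRDLUL INVALID (collision), skipped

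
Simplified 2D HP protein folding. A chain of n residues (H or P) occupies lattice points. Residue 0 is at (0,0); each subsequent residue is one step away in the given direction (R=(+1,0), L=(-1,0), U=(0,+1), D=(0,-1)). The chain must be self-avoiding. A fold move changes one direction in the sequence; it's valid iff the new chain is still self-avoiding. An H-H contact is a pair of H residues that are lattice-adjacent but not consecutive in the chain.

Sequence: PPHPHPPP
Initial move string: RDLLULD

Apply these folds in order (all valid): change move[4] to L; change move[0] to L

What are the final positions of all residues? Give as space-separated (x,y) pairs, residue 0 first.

Initial moves: RDLLULD
Fold: move[4]->L => RDLLLLD (positions: [(0, 0), (1, 0), (1, -1), (0, -1), (-1, -1), (-2, -1), (-3, -1), (-3, -2)])
Fold: move[0]->L => LDLLLLD (positions: [(0, 0), (-1, 0), (-1, -1), (-2, -1), (-3, -1), (-4, -1), (-5, -1), (-5, -2)])

Answer: (0,0) (-1,0) (-1,-1) (-2,-1) (-3,-1) (-4,-1) (-5,-1) (-5,-2)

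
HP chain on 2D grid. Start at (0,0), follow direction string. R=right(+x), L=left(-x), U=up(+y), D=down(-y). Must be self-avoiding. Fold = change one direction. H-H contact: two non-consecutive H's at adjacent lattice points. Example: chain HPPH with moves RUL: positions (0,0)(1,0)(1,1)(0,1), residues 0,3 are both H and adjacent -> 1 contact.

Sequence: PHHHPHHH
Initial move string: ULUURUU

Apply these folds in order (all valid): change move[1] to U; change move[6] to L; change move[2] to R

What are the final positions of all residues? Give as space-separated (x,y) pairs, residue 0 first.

Answer: (0,0) (0,1) (0,2) (1,2) (1,3) (2,3) (2,4) (1,4)

Derivation:
Initial moves: ULUURUU
Fold: move[1]->U => UUUURUU (positions: [(0, 0), (0, 1), (0, 2), (0, 3), (0, 4), (1, 4), (1, 5), (1, 6)])
Fold: move[6]->L => UUUURUL (positions: [(0, 0), (0, 1), (0, 2), (0, 3), (0, 4), (1, 4), (1, 5), (0, 5)])
Fold: move[2]->R => UURURUL (positions: [(0, 0), (0, 1), (0, 2), (1, 2), (1, 3), (2, 3), (2, 4), (1, 4)])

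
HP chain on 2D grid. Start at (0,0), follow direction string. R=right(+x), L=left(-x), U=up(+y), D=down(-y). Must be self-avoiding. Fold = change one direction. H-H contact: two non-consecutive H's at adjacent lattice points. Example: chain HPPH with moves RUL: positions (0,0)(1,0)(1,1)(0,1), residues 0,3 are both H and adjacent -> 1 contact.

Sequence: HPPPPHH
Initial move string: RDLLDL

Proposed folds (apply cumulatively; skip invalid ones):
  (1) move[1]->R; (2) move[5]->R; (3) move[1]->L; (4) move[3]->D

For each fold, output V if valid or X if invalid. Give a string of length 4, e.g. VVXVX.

Answer: XVXV

Derivation:
Initial: RDLLDL -> [(0, 0), (1, 0), (1, -1), (0, -1), (-1, -1), (-1, -2), (-2, -2)]
Fold 1: move[1]->R => RRLLDL INVALID (collision), skipped
Fold 2: move[5]->R => RDLLDR VALID
Fold 3: move[1]->L => RLLLDR INVALID (collision), skipped
Fold 4: move[3]->D => RDLDDR VALID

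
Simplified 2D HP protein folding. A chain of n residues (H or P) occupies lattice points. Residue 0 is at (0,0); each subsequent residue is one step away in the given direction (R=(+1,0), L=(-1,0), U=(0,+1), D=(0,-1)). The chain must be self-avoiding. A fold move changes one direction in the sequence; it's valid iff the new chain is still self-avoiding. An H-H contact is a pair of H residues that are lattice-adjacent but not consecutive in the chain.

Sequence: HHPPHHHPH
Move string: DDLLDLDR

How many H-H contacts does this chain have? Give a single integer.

Answer: 1

Derivation:
Positions: [(0, 0), (0, -1), (0, -2), (-1, -2), (-2, -2), (-2, -3), (-3, -3), (-3, -4), (-2, -4)]
H-H contact: residue 5 @(-2,-3) - residue 8 @(-2, -4)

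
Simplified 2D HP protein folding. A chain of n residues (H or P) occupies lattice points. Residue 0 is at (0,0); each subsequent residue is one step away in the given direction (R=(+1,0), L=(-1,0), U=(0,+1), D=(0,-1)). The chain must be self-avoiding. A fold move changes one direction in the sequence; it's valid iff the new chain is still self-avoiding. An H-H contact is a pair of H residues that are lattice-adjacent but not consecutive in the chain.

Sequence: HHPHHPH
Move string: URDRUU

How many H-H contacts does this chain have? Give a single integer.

Positions: [(0, 0), (0, 1), (1, 1), (1, 0), (2, 0), (2, 1), (2, 2)]
H-H contact: residue 0 @(0,0) - residue 3 @(1, 0)

Answer: 1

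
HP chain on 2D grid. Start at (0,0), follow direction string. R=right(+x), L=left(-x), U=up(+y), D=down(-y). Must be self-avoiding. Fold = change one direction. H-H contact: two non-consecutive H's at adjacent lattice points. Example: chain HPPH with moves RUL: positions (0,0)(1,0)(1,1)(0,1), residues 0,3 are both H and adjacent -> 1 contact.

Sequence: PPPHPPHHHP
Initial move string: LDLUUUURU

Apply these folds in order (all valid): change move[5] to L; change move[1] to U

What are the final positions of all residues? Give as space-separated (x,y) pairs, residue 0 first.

Answer: (0,0) (-1,0) (-1,1) (-2,1) (-2,2) (-2,3) (-3,3) (-3,4) (-2,4) (-2,5)

Derivation:
Initial moves: LDLUUUURU
Fold: move[5]->L => LDLUULURU (positions: [(0, 0), (-1, 0), (-1, -1), (-2, -1), (-2, 0), (-2, 1), (-3, 1), (-3, 2), (-2, 2), (-2, 3)])
Fold: move[1]->U => LULUULURU (positions: [(0, 0), (-1, 0), (-1, 1), (-2, 1), (-2, 2), (-2, 3), (-3, 3), (-3, 4), (-2, 4), (-2, 5)])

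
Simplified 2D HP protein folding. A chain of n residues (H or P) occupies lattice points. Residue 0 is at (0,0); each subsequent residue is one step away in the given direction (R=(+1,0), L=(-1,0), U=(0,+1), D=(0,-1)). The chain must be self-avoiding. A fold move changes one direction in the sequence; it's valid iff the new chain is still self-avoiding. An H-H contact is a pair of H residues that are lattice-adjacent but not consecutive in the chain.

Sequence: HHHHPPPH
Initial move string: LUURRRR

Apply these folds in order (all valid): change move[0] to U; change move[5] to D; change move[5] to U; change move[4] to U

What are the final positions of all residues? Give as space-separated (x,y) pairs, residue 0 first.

Initial moves: LUURRRR
Fold: move[0]->U => UUURRRR (positions: [(0, 0), (0, 1), (0, 2), (0, 3), (1, 3), (2, 3), (3, 3), (4, 3)])
Fold: move[5]->D => UUURRDR (positions: [(0, 0), (0, 1), (0, 2), (0, 3), (1, 3), (2, 3), (2, 2), (3, 2)])
Fold: move[5]->U => UUURRUR (positions: [(0, 0), (0, 1), (0, 2), (0, 3), (1, 3), (2, 3), (2, 4), (3, 4)])
Fold: move[4]->U => UUURUUR (positions: [(0, 0), (0, 1), (0, 2), (0, 3), (1, 3), (1, 4), (1, 5), (2, 5)])

Answer: (0,0) (0,1) (0,2) (0,3) (1,3) (1,4) (1,5) (2,5)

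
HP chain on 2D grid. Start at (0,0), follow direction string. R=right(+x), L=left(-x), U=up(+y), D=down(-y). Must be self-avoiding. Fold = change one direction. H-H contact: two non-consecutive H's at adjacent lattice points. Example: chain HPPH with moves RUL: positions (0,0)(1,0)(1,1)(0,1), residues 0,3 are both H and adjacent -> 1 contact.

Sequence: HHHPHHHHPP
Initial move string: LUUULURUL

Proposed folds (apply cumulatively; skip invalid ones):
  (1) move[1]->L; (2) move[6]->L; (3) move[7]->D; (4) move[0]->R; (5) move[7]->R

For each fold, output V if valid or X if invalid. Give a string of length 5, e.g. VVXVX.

Initial: LUUULURUL -> [(0, 0), (-1, 0), (-1, 1), (-1, 2), (-1, 3), (-2, 3), (-2, 4), (-1, 4), (-1, 5), (-2, 5)]
Fold 1: move[1]->L => LLUULURUL VALID
Fold 2: move[6]->L => LLUULULUL VALID
Fold 3: move[7]->D => LLUULULDL VALID
Fold 4: move[0]->R => RLUULULDL INVALID (collision), skipped
Fold 5: move[7]->R => LLUULULRL INVALID (collision), skipped

Answer: VVVXX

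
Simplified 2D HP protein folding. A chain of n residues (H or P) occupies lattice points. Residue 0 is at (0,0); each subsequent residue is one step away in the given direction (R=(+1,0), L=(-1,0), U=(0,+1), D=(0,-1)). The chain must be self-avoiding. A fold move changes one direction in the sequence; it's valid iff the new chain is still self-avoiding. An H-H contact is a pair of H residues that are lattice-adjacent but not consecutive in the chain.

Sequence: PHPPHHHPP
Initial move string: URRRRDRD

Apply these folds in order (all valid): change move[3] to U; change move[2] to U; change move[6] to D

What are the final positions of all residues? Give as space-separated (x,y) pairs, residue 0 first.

Initial moves: URRRRDRD
Fold: move[3]->U => URRURDRD (positions: [(0, 0), (0, 1), (1, 1), (2, 1), (2, 2), (3, 2), (3, 1), (4, 1), (4, 0)])
Fold: move[2]->U => URUURDRD (positions: [(0, 0), (0, 1), (1, 1), (1, 2), (1, 3), (2, 3), (2, 2), (3, 2), (3, 1)])
Fold: move[6]->D => URUURDDD (positions: [(0, 0), (0, 1), (1, 1), (1, 2), (1, 3), (2, 3), (2, 2), (2, 1), (2, 0)])

Answer: (0,0) (0,1) (1,1) (1,2) (1,3) (2,3) (2,2) (2,1) (2,0)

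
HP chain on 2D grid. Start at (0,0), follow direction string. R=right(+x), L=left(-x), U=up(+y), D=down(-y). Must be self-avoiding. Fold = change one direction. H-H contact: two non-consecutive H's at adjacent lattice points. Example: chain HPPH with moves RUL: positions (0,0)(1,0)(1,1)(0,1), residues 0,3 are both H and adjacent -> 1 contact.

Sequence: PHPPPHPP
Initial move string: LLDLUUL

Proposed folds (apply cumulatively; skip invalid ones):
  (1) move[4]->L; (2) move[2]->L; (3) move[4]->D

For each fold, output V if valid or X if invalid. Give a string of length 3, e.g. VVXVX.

Initial: LLDLUUL -> [(0, 0), (-1, 0), (-2, 0), (-2, -1), (-3, -1), (-3, 0), (-3, 1), (-4, 1)]
Fold 1: move[4]->L => LLDLLUL VALID
Fold 2: move[2]->L => LLLLLUL VALID
Fold 3: move[4]->D => LLLLDUL INVALID (collision), skipped

Answer: VVX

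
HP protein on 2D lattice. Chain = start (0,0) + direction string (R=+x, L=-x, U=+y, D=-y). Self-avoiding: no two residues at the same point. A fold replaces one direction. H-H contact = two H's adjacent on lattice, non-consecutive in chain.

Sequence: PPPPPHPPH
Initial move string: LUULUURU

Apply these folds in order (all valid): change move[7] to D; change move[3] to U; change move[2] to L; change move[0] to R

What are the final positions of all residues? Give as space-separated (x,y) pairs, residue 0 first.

Answer: (0,0) (1,0) (1,1) (0,1) (0,2) (0,3) (0,4) (1,4) (1,3)

Derivation:
Initial moves: LUULUURU
Fold: move[7]->D => LUULUURD (positions: [(0, 0), (-1, 0), (-1, 1), (-1, 2), (-2, 2), (-2, 3), (-2, 4), (-1, 4), (-1, 3)])
Fold: move[3]->U => LUUUUURD (positions: [(0, 0), (-1, 0), (-1, 1), (-1, 2), (-1, 3), (-1, 4), (-1, 5), (0, 5), (0, 4)])
Fold: move[2]->L => LULUUURD (positions: [(0, 0), (-1, 0), (-1, 1), (-2, 1), (-2, 2), (-2, 3), (-2, 4), (-1, 4), (-1, 3)])
Fold: move[0]->R => RULUUURD (positions: [(0, 0), (1, 0), (1, 1), (0, 1), (0, 2), (0, 3), (0, 4), (1, 4), (1, 3)])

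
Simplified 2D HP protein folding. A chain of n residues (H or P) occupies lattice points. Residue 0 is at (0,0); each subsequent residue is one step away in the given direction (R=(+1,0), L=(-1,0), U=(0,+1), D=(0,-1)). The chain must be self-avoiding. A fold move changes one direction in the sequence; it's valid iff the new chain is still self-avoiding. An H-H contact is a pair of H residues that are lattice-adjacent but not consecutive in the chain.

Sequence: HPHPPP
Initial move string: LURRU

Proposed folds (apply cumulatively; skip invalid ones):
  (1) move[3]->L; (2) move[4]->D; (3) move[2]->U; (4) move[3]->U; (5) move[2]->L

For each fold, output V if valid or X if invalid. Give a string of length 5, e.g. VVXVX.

Initial: LURRU -> [(0, 0), (-1, 0), (-1, 1), (0, 1), (1, 1), (1, 2)]
Fold 1: move[3]->L => LURLU INVALID (collision), skipped
Fold 2: move[4]->D => LURRD VALID
Fold 3: move[2]->U => LUURD VALID
Fold 4: move[3]->U => LUUUD INVALID (collision), skipped
Fold 5: move[2]->L => LULRD INVALID (collision), skipped

Answer: XVVXX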